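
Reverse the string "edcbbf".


Input: edcbbf
Reading characters right to left:
  Position 5: 'f'
  Position 4: 'b'
  Position 3: 'b'
  Position 2: 'c'
  Position 1: 'd'
  Position 0: 'e'
Reversed: fbbcde

fbbcde


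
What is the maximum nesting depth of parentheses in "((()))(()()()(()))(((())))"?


Input: "((()))(()()()(()))(((())))"
Tracking depth:
  Position 0 '(': depth becomes 1
  Position 1 '(': depth becomes 2
  Position 2 '(': depth becomes 3
  Position 3 ')': depth becomes 2
  Position 4 ')': depth becomes 1
  Position 5 ')': depth becomes 0
  Position 6 '(': depth becomes 1
  Position 7 '(': depth becomes 2
  Position 8 ')': depth becomes 1
  Position 9 '(': depth becomes 2
  Position 10 ')': depth becomes 1
  Position 11 '(': depth becomes 2
  Position 12 ')': depth becomes 1
  Position 13 '(': depth becomes 2
  Position 14 '(': depth becomes 3
  Position 15 ')': depth becomes 2
  Position 16 ')': depth becomes 1
  Position 17 ')': depth becomes 0
  Position 18 '(': depth becomes 1
  Position 19 '(': depth becomes 2
  Position 20 '(': depth becomes 3
  Position 21 '(': depth becomes 4
  Position 22 ')': depth becomes 3
  Position 23 ')': depth becomes 2
  Position 24 ')': depth becomes 1
  Position 25 ')': depth becomes 0
Maximum depth reached: 4

4


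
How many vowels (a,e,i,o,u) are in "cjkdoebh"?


Input: cjkdoebh
Checking each character:
  'c' at position 0: consonant
  'j' at position 1: consonant
  'k' at position 2: consonant
  'd' at position 3: consonant
  'o' at position 4: vowel (running total: 1)
  'e' at position 5: vowel (running total: 2)
  'b' at position 6: consonant
  'h' at position 7: consonant
Total vowels: 2

2


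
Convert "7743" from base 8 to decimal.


Input: "7743" in base 8
Positional expansion:
  Digit '7' (value 7) x 8^3 = 3584
  Digit '7' (value 7) x 8^2 = 448
  Digit '4' (value 4) x 8^1 = 32
  Digit '3' (value 3) x 8^0 = 3
Sum = 4067

4067


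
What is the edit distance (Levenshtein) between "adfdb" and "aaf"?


Computing edit distance: "adfdb" -> "aaf"
DP table:
           a    a    f
      0    1    2    3
  a   1    0    1    2
  d   2    1    1    2
  f   3    2    2    1
  d   4    3    3    2
  b   5    4    4    3
Edit distance = dp[5][3] = 3

3


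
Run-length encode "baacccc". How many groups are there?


Input: baacccc
Scanning for consecutive runs:
  Group 1: 'b' x 1 (positions 0-0)
  Group 2: 'a' x 2 (positions 1-2)
  Group 3: 'c' x 4 (positions 3-6)
Total groups: 3

3


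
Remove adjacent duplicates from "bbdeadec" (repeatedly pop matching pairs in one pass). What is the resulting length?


Input: bbdeadec
Stack-based adjacent duplicate removal:
  Read 'b': push. Stack: b
  Read 'b': matches stack top 'b' => pop. Stack: (empty)
  Read 'd': push. Stack: d
  Read 'e': push. Stack: de
  Read 'a': push. Stack: dea
  Read 'd': push. Stack: dead
  Read 'e': push. Stack: deade
  Read 'c': push. Stack: deadec
Final stack: "deadec" (length 6)

6


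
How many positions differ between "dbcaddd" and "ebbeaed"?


Comparing "dbcaddd" and "ebbeaed" position by position:
  Position 0: 'd' vs 'e' => DIFFER
  Position 1: 'b' vs 'b' => same
  Position 2: 'c' vs 'b' => DIFFER
  Position 3: 'a' vs 'e' => DIFFER
  Position 4: 'd' vs 'a' => DIFFER
  Position 5: 'd' vs 'e' => DIFFER
  Position 6: 'd' vs 'd' => same
Positions that differ: 5

5


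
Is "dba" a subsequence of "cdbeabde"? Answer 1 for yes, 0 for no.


Check if "dba" is a subsequence of "cdbeabde"
Greedy scan:
  Position 0 ('c'): no match needed
  Position 1 ('d'): matches sub[0] = 'd'
  Position 2 ('b'): matches sub[1] = 'b'
  Position 3 ('e'): no match needed
  Position 4 ('a'): matches sub[2] = 'a'
  Position 5 ('b'): no match needed
  Position 6 ('d'): no match needed
  Position 7 ('e'): no match needed
All 3 characters matched => is a subsequence

1


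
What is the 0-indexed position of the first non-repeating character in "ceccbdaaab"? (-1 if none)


Input: ceccbdaaab
Character frequencies:
  'a': 3
  'b': 2
  'c': 3
  'd': 1
  'e': 1
Scanning left to right for freq == 1:
  Position 0 ('c'): freq=3, skip
  Position 1 ('e'): unique! => answer = 1

1


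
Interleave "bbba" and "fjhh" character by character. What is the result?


Interleaving "bbba" and "fjhh":
  Position 0: 'b' from first, 'f' from second => "bf"
  Position 1: 'b' from first, 'j' from second => "bj"
  Position 2: 'b' from first, 'h' from second => "bh"
  Position 3: 'a' from first, 'h' from second => "ah"
Result: bfbjbhah

bfbjbhah


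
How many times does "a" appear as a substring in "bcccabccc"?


Searching for "a" in "bcccabccc"
Scanning each position:
  Position 0: "b" => no
  Position 1: "c" => no
  Position 2: "c" => no
  Position 3: "c" => no
  Position 4: "a" => MATCH
  Position 5: "b" => no
  Position 6: "c" => no
  Position 7: "c" => no
  Position 8: "c" => no
Total occurrences: 1

1


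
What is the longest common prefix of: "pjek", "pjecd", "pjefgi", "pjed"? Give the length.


Words: pjek, pjecd, pjefgi, pjed
  Position 0: all 'p' => match
  Position 1: all 'j' => match
  Position 2: all 'e' => match
  Position 3: ('k', 'c', 'f', 'd') => mismatch, stop
LCP = "pje" (length 3)

3


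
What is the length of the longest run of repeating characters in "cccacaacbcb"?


Input: "cccacaacbcb"
Scanning for longest run:
  Position 1 ('c'): continues run of 'c', length=2
  Position 2 ('c'): continues run of 'c', length=3
  Position 3 ('a'): new char, reset run to 1
  Position 4 ('c'): new char, reset run to 1
  Position 5 ('a'): new char, reset run to 1
  Position 6 ('a'): continues run of 'a', length=2
  Position 7 ('c'): new char, reset run to 1
  Position 8 ('b'): new char, reset run to 1
  Position 9 ('c'): new char, reset run to 1
  Position 10 ('b'): new char, reset run to 1
Longest run: 'c' with length 3

3


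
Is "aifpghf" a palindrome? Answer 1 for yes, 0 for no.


Input: aifpghf
Reversed: fhgpfia
  Compare pos 0 ('a') with pos 6 ('f'): MISMATCH
  Compare pos 1 ('i') with pos 5 ('h'): MISMATCH
  Compare pos 2 ('f') with pos 4 ('g'): MISMATCH
Result: not a palindrome

0


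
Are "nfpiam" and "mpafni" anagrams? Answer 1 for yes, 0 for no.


Strings: "nfpiam", "mpafni"
Sorted first:  afimnp
Sorted second: afimnp
Sorted forms match => anagrams

1


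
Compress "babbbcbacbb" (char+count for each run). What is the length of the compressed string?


Input: babbbcbacbb
Runs:
  'b' x 1 => "b1"
  'a' x 1 => "a1"
  'b' x 3 => "b3"
  'c' x 1 => "c1"
  'b' x 1 => "b1"
  'a' x 1 => "a1"
  'c' x 1 => "c1"
  'b' x 2 => "b2"
Compressed: "b1a1b3c1b1a1c1b2"
Compressed length: 16

16


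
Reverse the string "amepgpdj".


Input: amepgpdj
Reading characters right to left:
  Position 7: 'j'
  Position 6: 'd'
  Position 5: 'p'
  Position 4: 'g'
  Position 3: 'p'
  Position 2: 'e'
  Position 1: 'm'
  Position 0: 'a'
Reversed: jdpgpema

jdpgpema


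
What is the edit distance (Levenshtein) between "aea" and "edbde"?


Computing edit distance: "aea" -> "edbde"
DP table:
           e    d    b    d    e
      0    1    2    3    4    5
  a   1    1    2    3    4    5
  e   2    1    2    3    4    4
  a   3    2    2    3    4    5
Edit distance = dp[3][5] = 5

5


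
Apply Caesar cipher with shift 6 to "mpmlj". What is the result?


Caesar cipher: shift "mpmlj" by 6
  'm' (pos 12) + 6 = pos 18 = 's'
  'p' (pos 15) + 6 = pos 21 = 'v'
  'm' (pos 12) + 6 = pos 18 = 's'
  'l' (pos 11) + 6 = pos 17 = 'r'
  'j' (pos 9) + 6 = pos 15 = 'p'
Result: svsrp

svsrp


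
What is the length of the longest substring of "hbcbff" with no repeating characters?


Input: "hbcbff"
Sliding window (track last position of each char):
  Position 0 ('h'): window [0,0] length 1 -- new best
  Position 1 ('b'): window [0,1] length 2 -- new best
  Position 2 ('c'): window [0,2] length 3 -- new best
  Position 3 ('b'): repeat (last at 1), move window start to 2
  Position 3 ('b'): window [2,3] length 2
  Position 4 ('f'): window [2,4] length 3
  Position 5 ('f'): repeat (last at 4), move window start to 5
  Position 5 ('f'): window [5,5] length 1
Longest substring with no repeats: "hbc" with length 3

3


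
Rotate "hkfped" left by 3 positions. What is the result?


Input: "hkfped", rotate left by 3
First 3 characters: "hkf"
Remaining characters: "ped"
Concatenate remaining + first: "ped" + "hkf" = "pedhkf"

pedhkf


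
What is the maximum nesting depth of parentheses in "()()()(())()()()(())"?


Input: "()()()(())()()()(())"
Tracking depth:
  Position 0 '(': depth becomes 1
  Position 1 ')': depth becomes 0
  Position 2 '(': depth becomes 1
  Position 3 ')': depth becomes 0
  Position 4 '(': depth becomes 1
  Position 5 ')': depth becomes 0
  Position 6 '(': depth becomes 1
  Position 7 '(': depth becomes 2
  Position 8 ')': depth becomes 1
  Position 9 ')': depth becomes 0
  Position 10 '(': depth becomes 1
  Position 11 ')': depth becomes 0
  Position 12 '(': depth becomes 1
  Position 13 ')': depth becomes 0
  Position 14 '(': depth becomes 1
  Position 15 ')': depth becomes 0
  Position 16 '(': depth becomes 1
  Position 17 '(': depth becomes 2
  Position 18 ')': depth becomes 1
  Position 19 ')': depth becomes 0
Maximum depth reached: 2

2


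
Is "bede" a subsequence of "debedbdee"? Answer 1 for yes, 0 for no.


Check if "bede" is a subsequence of "debedbdee"
Greedy scan:
  Position 0 ('d'): no match needed
  Position 1 ('e'): no match needed
  Position 2 ('b'): matches sub[0] = 'b'
  Position 3 ('e'): matches sub[1] = 'e'
  Position 4 ('d'): matches sub[2] = 'd'
  Position 5 ('b'): no match needed
  Position 6 ('d'): no match needed
  Position 7 ('e'): matches sub[3] = 'e'
  Position 8 ('e'): no match needed
All 4 characters matched => is a subsequence

1


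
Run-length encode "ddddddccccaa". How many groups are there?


Input: ddddddccccaa
Scanning for consecutive runs:
  Group 1: 'd' x 6 (positions 0-5)
  Group 2: 'c' x 4 (positions 6-9)
  Group 3: 'a' x 2 (positions 10-11)
Total groups: 3

3


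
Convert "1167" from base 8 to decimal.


Input: "1167" in base 8
Positional expansion:
  Digit '1' (value 1) x 8^3 = 512
  Digit '1' (value 1) x 8^2 = 64
  Digit '6' (value 6) x 8^1 = 48
  Digit '7' (value 7) x 8^0 = 7
Sum = 631

631


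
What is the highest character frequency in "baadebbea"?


Input: baadebbea
Character counts:
  'a': 3
  'b': 3
  'd': 1
  'e': 2
Maximum frequency: 3

3


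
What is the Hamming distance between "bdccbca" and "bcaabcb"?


Comparing "bdccbca" and "bcaabcb" position by position:
  Position 0: 'b' vs 'b' => same
  Position 1: 'd' vs 'c' => differ
  Position 2: 'c' vs 'a' => differ
  Position 3: 'c' vs 'a' => differ
  Position 4: 'b' vs 'b' => same
  Position 5: 'c' vs 'c' => same
  Position 6: 'a' vs 'b' => differ
Total differences (Hamming distance): 4

4


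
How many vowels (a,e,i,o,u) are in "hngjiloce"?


Input: hngjiloce
Checking each character:
  'h' at position 0: consonant
  'n' at position 1: consonant
  'g' at position 2: consonant
  'j' at position 3: consonant
  'i' at position 4: vowel (running total: 1)
  'l' at position 5: consonant
  'o' at position 6: vowel (running total: 2)
  'c' at position 7: consonant
  'e' at position 8: vowel (running total: 3)
Total vowels: 3

3


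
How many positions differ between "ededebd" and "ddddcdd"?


Comparing "ededebd" and "ddddcdd" position by position:
  Position 0: 'e' vs 'd' => DIFFER
  Position 1: 'd' vs 'd' => same
  Position 2: 'e' vs 'd' => DIFFER
  Position 3: 'd' vs 'd' => same
  Position 4: 'e' vs 'c' => DIFFER
  Position 5: 'b' vs 'd' => DIFFER
  Position 6: 'd' vs 'd' => same
Positions that differ: 4

4


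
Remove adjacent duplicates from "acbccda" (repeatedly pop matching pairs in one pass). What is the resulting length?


Input: acbccda
Stack-based adjacent duplicate removal:
  Read 'a': push. Stack: a
  Read 'c': push. Stack: ac
  Read 'b': push. Stack: acb
  Read 'c': push. Stack: acbc
  Read 'c': matches stack top 'c' => pop. Stack: acb
  Read 'd': push. Stack: acbd
  Read 'a': push. Stack: acbda
Final stack: "acbda" (length 5)

5


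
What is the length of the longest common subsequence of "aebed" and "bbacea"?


LCS of "aebed" and "bbacea"
DP table:
           b    b    a    c    e    a
      0    0    0    0    0    0    0
  a   0    0    0    1    1    1    1
  e   0    0    0    1    1    2    2
  b   0    1    1    1    1    2    2
  e   0    1    1    1    1    2    2
  d   0    1    1    1    1    2    2
LCS length = dp[5][6] = 2

2


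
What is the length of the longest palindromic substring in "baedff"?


Input: "baedff"
Checking substrings for palindromes:
  [4:6] "ff" (len 2) => palindrome
Longest palindromic substring: "ff" with length 2

2


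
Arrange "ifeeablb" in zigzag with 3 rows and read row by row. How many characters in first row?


Zigzag "ifeeablb" into 3 rows:
Placing characters:
  'i' => row 0
  'f' => row 1
  'e' => row 2
  'e' => row 1
  'a' => row 0
  'b' => row 1
  'l' => row 2
  'b' => row 1
Rows:
  Row 0: "ia"
  Row 1: "febb"
  Row 2: "el"
First row length: 2

2


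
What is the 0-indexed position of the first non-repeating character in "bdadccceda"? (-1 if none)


Input: bdadccceda
Character frequencies:
  'a': 2
  'b': 1
  'c': 3
  'd': 3
  'e': 1
Scanning left to right for freq == 1:
  Position 0 ('b'): unique! => answer = 0

0


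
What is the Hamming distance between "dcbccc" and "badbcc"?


Comparing "dcbccc" and "badbcc" position by position:
  Position 0: 'd' vs 'b' => differ
  Position 1: 'c' vs 'a' => differ
  Position 2: 'b' vs 'd' => differ
  Position 3: 'c' vs 'b' => differ
  Position 4: 'c' vs 'c' => same
  Position 5: 'c' vs 'c' => same
Total differences (Hamming distance): 4

4


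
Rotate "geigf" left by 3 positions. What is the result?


Input: "geigf", rotate left by 3
First 3 characters: "gei"
Remaining characters: "gf"
Concatenate remaining + first: "gf" + "gei" = "gfgei"

gfgei


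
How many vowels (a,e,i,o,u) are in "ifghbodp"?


Input: ifghbodp
Checking each character:
  'i' at position 0: vowel (running total: 1)
  'f' at position 1: consonant
  'g' at position 2: consonant
  'h' at position 3: consonant
  'b' at position 4: consonant
  'o' at position 5: vowel (running total: 2)
  'd' at position 6: consonant
  'p' at position 7: consonant
Total vowels: 2

2


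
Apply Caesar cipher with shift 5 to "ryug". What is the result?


Caesar cipher: shift "ryug" by 5
  'r' (pos 17) + 5 = pos 22 = 'w'
  'y' (pos 24) + 5 = pos 3 = 'd'
  'u' (pos 20) + 5 = pos 25 = 'z'
  'g' (pos 6) + 5 = pos 11 = 'l'
Result: wdzl

wdzl


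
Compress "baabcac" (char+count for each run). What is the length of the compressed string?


Input: baabcac
Runs:
  'b' x 1 => "b1"
  'a' x 2 => "a2"
  'b' x 1 => "b1"
  'c' x 1 => "c1"
  'a' x 1 => "a1"
  'c' x 1 => "c1"
Compressed: "b1a2b1c1a1c1"
Compressed length: 12

12


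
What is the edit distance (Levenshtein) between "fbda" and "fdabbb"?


Computing edit distance: "fbda" -> "fdabbb"
DP table:
           f    d    a    b    b    b
      0    1    2    3    4    5    6
  f   1    0    1    2    3    4    5
  b   2    1    1    2    2    3    4
  d   3    2    1    2    3    3    4
  a   4    3    2    1    2    3    4
Edit distance = dp[4][6] = 4

4


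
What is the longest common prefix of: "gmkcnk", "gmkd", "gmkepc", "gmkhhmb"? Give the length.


Words: gmkcnk, gmkd, gmkepc, gmkhhmb
  Position 0: all 'g' => match
  Position 1: all 'm' => match
  Position 2: all 'k' => match
  Position 3: ('c', 'd', 'e', 'h') => mismatch, stop
LCP = "gmk" (length 3)

3


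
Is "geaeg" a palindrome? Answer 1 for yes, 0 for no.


Input: geaeg
Reversed: geaeg
  Compare pos 0 ('g') with pos 4 ('g'): match
  Compare pos 1 ('e') with pos 3 ('e'): match
Result: palindrome

1


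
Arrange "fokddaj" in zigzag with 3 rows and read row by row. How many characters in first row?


Zigzag "fokddaj" into 3 rows:
Placing characters:
  'f' => row 0
  'o' => row 1
  'k' => row 2
  'd' => row 1
  'd' => row 0
  'a' => row 1
  'j' => row 2
Rows:
  Row 0: "fd"
  Row 1: "oda"
  Row 2: "kj"
First row length: 2

2


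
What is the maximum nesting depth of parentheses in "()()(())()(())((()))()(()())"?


Input: "()()(())()(())((()))()(()())"
Tracking depth:
  Position 0 '(': depth becomes 1
  Position 1 ')': depth becomes 0
  Position 2 '(': depth becomes 1
  Position 3 ')': depth becomes 0
  Position 4 '(': depth becomes 1
  Position 5 '(': depth becomes 2
  Position 6 ')': depth becomes 1
  Position 7 ')': depth becomes 0
  Position 8 '(': depth becomes 1
  Position 9 ')': depth becomes 0
  Position 10 '(': depth becomes 1
  Position 11 '(': depth becomes 2
  Position 12 ')': depth becomes 1
  Position 13 ')': depth becomes 0
  Position 14 '(': depth becomes 1
  Position 15 '(': depth becomes 2
  Position 16 '(': depth becomes 3
  Position 17 ')': depth becomes 2
  Position 18 ')': depth becomes 1
  Position 19 ')': depth becomes 0
  Position 20 '(': depth becomes 1
  Position 21 ')': depth becomes 0
  Position 22 '(': depth becomes 1
  Position 23 '(': depth becomes 2
  Position 24 ')': depth becomes 1
  Position 25 '(': depth becomes 2
  Position 26 ')': depth becomes 1
  Position 27 ')': depth becomes 0
Maximum depth reached: 3

3


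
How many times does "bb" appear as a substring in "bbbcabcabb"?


Searching for "bb" in "bbbcabcabb"
Scanning each position:
  Position 0: "bb" => MATCH
  Position 1: "bb" => MATCH
  Position 2: "bc" => no
  Position 3: "ca" => no
  Position 4: "ab" => no
  Position 5: "bc" => no
  Position 6: "ca" => no
  Position 7: "ab" => no
  Position 8: "bb" => MATCH
Total occurrences: 3

3


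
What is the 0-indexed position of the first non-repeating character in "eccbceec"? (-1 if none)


Input: eccbceec
Character frequencies:
  'b': 1
  'c': 4
  'e': 3
Scanning left to right for freq == 1:
  Position 0 ('e'): freq=3, skip
  Position 1 ('c'): freq=4, skip
  Position 2 ('c'): freq=4, skip
  Position 3 ('b'): unique! => answer = 3

3


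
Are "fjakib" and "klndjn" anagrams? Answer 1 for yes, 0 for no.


Strings: "fjakib", "klndjn"
Sorted first:  abfijk
Sorted second: djklnn
Differ at position 0: 'a' vs 'd' => not anagrams

0


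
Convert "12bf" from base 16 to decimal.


Input: "12bf" in base 16
Positional expansion:
  Digit '1' (value 1) x 16^3 = 4096
  Digit '2' (value 2) x 16^2 = 512
  Digit 'b' (value 11) x 16^1 = 176
  Digit 'f' (value 15) x 16^0 = 15
Sum = 4799

4799


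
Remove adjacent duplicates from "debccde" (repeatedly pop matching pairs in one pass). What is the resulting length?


Input: debccde
Stack-based adjacent duplicate removal:
  Read 'd': push. Stack: d
  Read 'e': push. Stack: de
  Read 'b': push. Stack: deb
  Read 'c': push. Stack: debc
  Read 'c': matches stack top 'c' => pop. Stack: deb
  Read 'd': push. Stack: debd
  Read 'e': push. Stack: debde
Final stack: "debde" (length 5)

5


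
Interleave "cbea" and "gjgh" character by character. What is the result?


Interleaving "cbea" and "gjgh":
  Position 0: 'c' from first, 'g' from second => "cg"
  Position 1: 'b' from first, 'j' from second => "bj"
  Position 2: 'e' from first, 'g' from second => "eg"
  Position 3: 'a' from first, 'h' from second => "ah"
Result: cgbjegah

cgbjegah


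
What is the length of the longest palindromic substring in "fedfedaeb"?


Input: "fedfedaeb"
Checking substrings for palindromes:
  No multi-char palindromic substrings found
Longest palindromic substring: "f" with length 1

1


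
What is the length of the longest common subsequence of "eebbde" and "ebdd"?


LCS of "eebbde" and "ebdd"
DP table:
           e    b    d    d
      0    0    0    0    0
  e   0    1    1    1    1
  e   0    1    1    1    1
  b   0    1    2    2    2
  b   0    1    2    2    2
  d   0    1    2    3    3
  e   0    1    2    3    3
LCS length = dp[6][4] = 3

3


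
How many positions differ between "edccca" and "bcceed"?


Comparing "edccca" and "bcceed" position by position:
  Position 0: 'e' vs 'b' => DIFFER
  Position 1: 'd' vs 'c' => DIFFER
  Position 2: 'c' vs 'c' => same
  Position 3: 'c' vs 'e' => DIFFER
  Position 4: 'c' vs 'e' => DIFFER
  Position 5: 'a' vs 'd' => DIFFER
Positions that differ: 5

5


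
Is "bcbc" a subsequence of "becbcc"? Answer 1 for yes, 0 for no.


Check if "bcbc" is a subsequence of "becbcc"
Greedy scan:
  Position 0 ('b'): matches sub[0] = 'b'
  Position 1 ('e'): no match needed
  Position 2 ('c'): matches sub[1] = 'c'
  Position 3 ('b'): matches sub[2] = 'b'
  Position 4 ('c'): matches sub[3] = 'c'
  Position 5 ('c'): no match needed
All 4 characters matched => is a subsequence

1


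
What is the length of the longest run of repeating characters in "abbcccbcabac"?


Input: "abbcccbcabac"
Scanning for longest run:
  Position 1 ('b'): new char, reset run to 1
  Position 2 ('b'): continues run of 'b', length=2
  Position 3 ('c'): new char, reset run to 1
  Position 4 ('c'): continues run of 'c', length=2
  Position 5 ('c'): continues run of 'c', length=3
  Position 6 ('b'): new char, reset run to 1
  Position 7 ('c'): new char, reset run to 1
  Position 8 ('a'): new char, reset run to 1
  Position 9 ('b'): new char, reset run to 1
  Position 10 ('a'): new char, reset run to 1
  Position 11 ('c'): new char, reset run to 1
Longest run: 'c' with length 3

3


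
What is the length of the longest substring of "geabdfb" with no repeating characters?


Input: "geabdfb"
Sliding window (track last position of each char):
  Position 0 ('g'): window [0,0] length 1 -- new best
  Position 1 ('e'): window [0,1] length 2 -- new best
  Position 2 ('a'): window [0,2] length 3 -- new best
  Position 3 ('b'): window [0,3] length 4 -- new best
  Position 4 ('d'): window [0,4] length 5 -- new best
  Position 5 ('f'): window [0,5] length 6 -- new best
  Position 6 ('b'): repeat (last at 3), move window start to 4
  Position 6 ('b'): window [4,6] length 3
Longest substring with no repeats: "geabdf" with length 6

6


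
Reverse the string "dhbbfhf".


Input: dhbbfhf
Reading characters right to left:
  Position 6: 'f'
  Position 5: 'h'
  Position 4: 'f'
  Position 3: 'b'
  Position 2: 'b'
  Position 1: 'h'
  Position 0: 'd'
Reversed: fhfbbhd

fhfbbhd


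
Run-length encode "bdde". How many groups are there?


Input: bdde
Scanning for consecutive runs:
  Group 1: 'b' x 1 (positions 0-0)
  Group 2: 'd' x 2 (positions 1-2)
  Group 3: 'e' x 1 (positions 3-3)
Total groups: 3

3


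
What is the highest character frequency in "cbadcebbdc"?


Input: cbadcebbdc
Character counts:
  'a': 1
  'b': 3
  'c': 3
  'd': 2
  'e': 1
Maximum frequency: 3

3


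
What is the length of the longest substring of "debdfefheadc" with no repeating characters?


Input: "debdfefheadc"
Sliding window (track last position of each char):
  Position 0 ('d'): window [0,0] length 1 -- new best
  Position 1 ('e'): window [0,1] length 2 -- new best
  Position 2 ('b'): window [0,2] length 3 -- new best
  Position 3 ('d'): repeat (last at 0), move window start to 1
  Position 3 ('d'): window [1,3] length 3
  Position 4 ('f'): window [1,4] length 4 -- new best
  Position 5 ('e'): repeat (last at 1), move window start to 2
  Position 5 ('e'): window [2,5] length 4
  Position 6 ('f'): repeat (last at 4), move window start to 5
  Position 6 ('f'): window [5,6] length 2
  Position 7 ('h'): window [5,7] length 3
  Position 8 ('e'): repeat (last at 5), move window start to 6
  Position 8 ('e'): window [6,8] length 3
  Position 9 ('a'): window [6,9] length 4
  Position 10 ('d'): window [6,10] length 5 -- new best
  Position 11 ('c'): window [6,11] length 6 -- new best
Longest substring with no repeats: "fheadc" with length 6

6


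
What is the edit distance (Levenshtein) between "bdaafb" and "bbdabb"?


Computing edit distance: "bdaafb" -> "bbdabb"
DP table:
           b    b    d    a    b    b
      0    1    2    3    4    5    6
  b   1    0    1    2    3    4    5
  d   2    1    1    1    2    3    4
  a   3    2    2    2    1    2    3
  a   4    3    3    3    2    2    3
  f   5    4    4    4    3    3    3
  b   6    5    4    5    4    3    3
Edit distance = dp[6][6] = 3

3


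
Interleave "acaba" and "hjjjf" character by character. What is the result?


Interleaving "acaba" and "hjjjf":
  Position 0: 'a' from first, 'h' from second => "ah"
  Position 1: 'c' from first, 'j' from second => "cj"
  Position 2: 'a' from first, 'j' from second => "aj"
  Position 3: 'b' from first, 'j' from second => "bj"
  Position 4: 'a' from first, 'f' from second => "af"
Result: ahcjajbjaf

ahcjajbjaf


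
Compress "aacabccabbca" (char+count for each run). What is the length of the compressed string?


Input: aacabccabbca
Runs:
  'a' x 2 => "a2"
  'c' x 1 => "c1"
  'a' x 1 => "a1"
  'b' x 1 => "b1"
  'c' x 2 => "c2"
  'a' x 1 => "a1"
  'b' x 2 => "b2"
  'c' x 1 => "c1"
  'a' x 1 => "a1"
Compressed: "a2c1a1b1c2a1b2c1a1"
Compressed length: 18

18


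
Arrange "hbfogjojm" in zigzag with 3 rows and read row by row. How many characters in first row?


Zigzag "hbfogjojm" into 3 rows:
Placing characters:
  'h' => row 0
  'b' => row 1
  'f' => row 2
  'o' => row 1
  'g' => row 0
  'j' => row 1
  'o' => row 2
  'j' => row 1
  'm' => row 0
Rows:
  Row 0: "hgm"
  Row 1: "bojj"
  Row 2: "fo"
First row length: 3

3


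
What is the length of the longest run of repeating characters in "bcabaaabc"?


Input: "bcabaaabc"
Scanning for longest run:
  Position 1 ('c'): new char, reset run to 1
  Position 2 ('a'): new char, reset run to 1
  Position 3 ('b'): new char, reset run to 1
  Position 4 ('a'): new char, reset run to 1
  Position 5 ('a'): continues run of 'a', length=2
  Position 6 ('a'): continues run of 'a', length=3
  Position 7 ('b'): new char, reset run to 1
  Position 8 ('c'): new char, reset run to 1
Longest run: 'a' with length 3

3


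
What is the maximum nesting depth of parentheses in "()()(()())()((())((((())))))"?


Input: "()()(()())()((())((((())))))"
Tracking depth:
  Position 0 '(': depth becomes 1
  Position 1 ')': depth becomes 0
  Position 2 '(': depth becomes 1
  Position 3 ')': depth becomes 0
  Position 4 '(': depth becomes 1
  Position 5 '(': depth becomes 2
  Position 6 ')': depth becomes 1
  Position 7 '(': depth becomes 2
  Position 8 ')': depth becomes 1
  Position 9 ')': depth becomes 0
  Position 10 '(': depth becomes 1
  Position 11 ')': depth becomes 0
  Position 12 '(': depth becomes 1
  Position 13 '(': depth becomes 2
  Position 14 '(': depth becomes 3
  Position 15 ')': depth becomes 2
  Position 16 ')': depth becomes 1
  Position 17 '(': depth becomes 2
  Position 18 '(': depth becomes 3
  Position 19 '(': depth becomes 4
  Position 20 '(': depth becomes 5
  Position 21 '(': depth becomes 6
  Position 22 ')': depth becomes 5
  Position 23 ')': depth becomes 4
  Position 24 ')': depth becomes 3
  Position 25 ')': depth becomes 2
  Position 26 ')': depth becomes 1
  Position 27 ')': depth becomes 0
Maximum depth reached: 6

6


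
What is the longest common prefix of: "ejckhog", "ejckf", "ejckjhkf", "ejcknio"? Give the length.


Words: ejckhog, ejckf, ejckjhkf, ejcknio
  Position 0: all 'e' => match
  Position 1: all 'j' => match
  Position 2: all 'c' => match
  Position 3: all 'k' => match
  Position 4: ('h', 'f', 'j', 'n') => mismatch, stop
LCP = "ejck" (length 4)

4


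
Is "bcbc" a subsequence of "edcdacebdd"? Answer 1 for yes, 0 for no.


Check if "bcbc" is a subsequence of "edcdacebdd"
Greedy scan:
  Position 0 ('e'): no match needed
  Position 1 ('d'): no match needed
  Position 2 ('c'): no match needed
  Position 3 ('d'): no match needed
  Position 4 ('a'): no match needed
  Position 5 ('c'): no match needed
  Position 6 ('e'): no match needed
  Position 7 ('b'): matches sub[0] = 'b'
  Position 8 ('d'): no match needed
  Position 9 ('d'): no match needed
Only matched 1/4 characters => not a subsequence

0


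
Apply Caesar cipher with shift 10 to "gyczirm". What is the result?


Caesar cipher: shift "gyczirm" by 10
  'g' (pos 6) + 10 = pos 16 = 'q'
  'y' (pos 24) + 10 = pos 8 = 'i'
  'c' (pos 2) + 10 = pos 12 = 'm'
  'z' (pos 25) + 10 = pos 9 = 'j'
  'i' (pos 8) + 10 = pos 18 = 's'
  'r' (pos 17) + 10 = pos 1 = 'b'
  'm' (pos 12) + 10 = pos 22 = 'w'
Result: qimjsbw

qimjsbw


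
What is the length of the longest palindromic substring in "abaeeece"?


Input: "abaeeece"
Checking substrings for palindromes:
  [0:3] "aba" (len 3) => palindrome
  [3:6] "eee" (len 3) => palindrome
  [5:8] "ece" (len 3) => palindrome
  [3:5] "ee" (len 2) => palindrome
  [4:6] "ee" (len 2) => palindrome
Longest palindromic substring: "aba" with length 3

3


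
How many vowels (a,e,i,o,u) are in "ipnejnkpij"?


Input: ipnejnkpij
Checking each character:
  'i' at position 0: vowel (running total: 1)
  'p' at position 1: consonant
  'n' at position 2: consonant
  'e' at position 3: vowel (running total: 2)
  'j' at position 4: consonant
  'n' at position 5: consonant
  'k' at position 6: consonant
  'p' at position 7: consonant
  'i' at position 8: vowel (running total: 3)
  'j' at position 9: consonant
Total vowels: 3

3


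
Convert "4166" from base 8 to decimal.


Input: "4166" in base 8
Positional expansion:
  Digit '4' (value 4) x 8^3 = 2048
  Digit '1' (value 1) x 8^2 = 64
  Digit '6' (value 6) x 8^1 = 48
  Digit '6' (value 6) x 8^0 = 6
Sum = 2166

2166


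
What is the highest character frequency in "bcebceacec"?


Input: bcebceacec
Character counts:
  'a': 1
  'b': 2
  'c': 4
  'e': 3
Maximum frequency: 4

4


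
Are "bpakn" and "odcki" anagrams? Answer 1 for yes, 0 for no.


Strings: "bpakn", "odcki"
Sorted first:  abknp
Sorted second: cdiko
Differ at position 0: 'a' vs 'c' => not anagrams

0


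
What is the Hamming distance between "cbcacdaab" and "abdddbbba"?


Comparing "cbcacdaab" and "abdddbbba" position by position:
  Position 0: 'c' vs 'a' => differ
  Position 1: 'b' vs 'b' => same
  Position 2: 'c' vs 'd' => differ
  Position 3: 'a' vs 'd' => differ
  Position 4: 'c' vs 'd' => differ
  Position 5: 'd' vs 'b' => differ
  Position 6: 'a' vs 'b' => differ
  Position 7: 'a' vs 'b' => differ
  Position 8: 'b' vs 'a' => differ
Total differences (Hamming distance): 8

8


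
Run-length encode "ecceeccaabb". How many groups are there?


Input: ecceeccaabb
Scanning for consecutive runs:
  Group 1: 'e' x 1 (positions 0-0)
  Group 2: 'c' x 2 (positions 1-2)
  Group 3: 'e' x 2 (positions 3-4)
  Group 4: 'c' x 2 (positions 5-6)
  Group 5: 'a' x 2 (positions 7-8)
  Group 6: 'b' x 2 (positions 9-10)
Total groups: 6

6


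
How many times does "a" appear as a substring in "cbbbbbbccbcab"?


Searching for "a" in "cbbbbbbccbcab"
Scanning each position:
  Position 0: "c" => no
  Position 1: "b" => no
  Position 2: "b" => no
  Position 3: "b" => no
  Position 4: "b" => no
  Position 5: "b" => no
  Position 6: "b" => no
  Position 7: "c" => no
  Position 8: "c" => no
  Position 9: "b" => no
  Position 10: "c" => no
  Position 11: "a" => MATCH
  Position 12: "b" => no
Total occurrences: 1

1


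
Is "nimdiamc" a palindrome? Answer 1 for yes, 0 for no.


Input: nimdiamc
Reversed: cmaidmin
  Compare pos 0 ('n') with pos 7 ('c'): MISMATCH
  Compare pos 1 ('i') with pos 6 ('m'): MISMATCH
  Compare pos 2 ('m') with pos 5 ('a'): MISMATCH
  Compare pos 3 ('d') with pos 4 ('i'): MISMATCH
Result: not a palindrome

0


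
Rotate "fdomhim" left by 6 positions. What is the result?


Input: "fdomhim", rotate left by 6
First 6 characters: "fdomhi"
Remaining characters: "m"
Concatenate remaining + first: "m" + "fdomhi" = "mfdomhi"

mfdomhi


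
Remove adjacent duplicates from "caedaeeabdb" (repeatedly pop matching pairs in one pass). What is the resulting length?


Input: caedaeeabdb
Stack-based adjacent duplicate removal:
  Read 'c': push. Stack: c
  Read 'a': push. Stack: ca
  Read 'e': push. Stack: cae
  Read 'd': push. Stack: caed
  Read 'a': push. Stack: caeda
  Read 'e': push. Stack: caedae
  Read 'e': matches stack top 'e' => pop. Stack: caeda
  Read 'a': matches stack top 'a' => pop. Stack: caed
  Read 'b': push. Stack: caedb
  Read 'd': push. Stack: caedbd
  Read 'b': push. Stack: caedbdb
Final stack: "caedbdb" (length 7)

7


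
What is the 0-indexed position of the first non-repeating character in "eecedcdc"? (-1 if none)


Input: eecedcdc
Character frequencies:
  'c': 3
  'd': 2
  'e': 3
Scanning left to right for freq == 1:
  Position 0 ('e'): freq=3, skip
  Position 1 ('e'): freq=3, skip
  Position 2 ('c'): freq=3, skip
  Position 3 ('e'): freq=3, skip
  Position 4 ('d'): freq=2, skip
  Position 5 ('c'): freq=3, skip
  Position 6 ('d'): freq=2, skip
  Position 7 ('c'): freq=3, skip
  No unique character found => answer = -1

-1


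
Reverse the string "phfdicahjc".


Input: phfdicahjc
Reading characters right to left:
  Position 9: 'c'
  Position 8: 'j'
  Position 7: 'h'
  Position 6: 'a'
  Position 5: 'c'
  Position 4: 'i'
  Position 3: 'd'
  Position 2: 'f'
  Position 1: 'h'
  Position 0: 'p'
Reversed: cjhacidfhp

cjhacidfhp


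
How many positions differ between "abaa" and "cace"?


Comparing "abaa" and "cace" position by position:
  Position 0: 'a' vs 'c' => DIFFER
  Position 1: 'b' vs 'a' => DIFFER
  Position 2: 'a' vs 'c' => DIFFER
  Position 3: 'a' vs 'e' => DIFFER
Positions that differ: 4

4


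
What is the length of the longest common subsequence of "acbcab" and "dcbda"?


LCS of "acbcab" and "dcbda"
DP table:
           d    c    b    d    a
      0    0    0    0    0    0
  a   0    0    0    0    0    1
  c   0    0    1    1    1    1
  b   0    0    1    2    2    2
  c   0    0    1    2    2    2
  a   0    0    1    2    2    3
  b   0    0    1    2    2    3
LCS length = dp[6][5] = 3

3


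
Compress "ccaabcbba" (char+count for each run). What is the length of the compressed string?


Input: ccaabcbba
Runs:
  'c' x 2 => "c2"
  'a' x 2 => "a2"
  'b' x 1 => "b1"
  'c' x 1 => "c1"
  'b' x 2 => "b2"
  'a' x 1 => "a1"
Compressed: "c2a2b1c1b2a1"
Compressed length: 12

12


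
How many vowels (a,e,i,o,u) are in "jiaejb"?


Input: jiaejb
Checking each character:
  'j' at position 0: consonant
  'i' at position 1: vowel (running total: 1)
  'a' at position 2: vowel (running total: 2)
  'e' at position 3: vowel (running total: 3)
  'j' at position 4: consonant
  'b' at position 5: consonant
Total vowels: 3

3


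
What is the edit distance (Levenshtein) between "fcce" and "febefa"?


Computing edit distance: "fcce" -> "febefa"
DP table:
           f    e    b    e    f    a
      0    1    2    3    4    5    6
  f   1    0    1    2    3    4    5
  c   2    1    1    2    3    4    5
  c   3    2    2    2    3    4    5
  e   4    3    2    3    2    3    4
Edit distance = dp[4][6] = 4

4


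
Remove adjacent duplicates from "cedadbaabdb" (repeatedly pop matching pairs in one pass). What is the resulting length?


Input: cedadbaabdb
Stack-based adjacent duplicate removal:
  Read 'c': push. Stack: c
  Read 'e': push. Stack: ce
  Read 'd': push. Stack: ced
  Read 'a': push. Stack: ceda
  Read 'd': push. Stack: cedad
  Read 'b': push. Stack: cedadb
  Read 'a': push. Stack: cedadba
  Read 'a': matches stack top 'a' => pop. Stack: cedadb
  Read 'b': matches stack top 'b' => pop. Stack: cedad
  Read 'd': matches stack top 'd' => pop. Stack: ceda
  Read 'b': push. Stack: cedab
Final stack: "cedab" (length 5)

5


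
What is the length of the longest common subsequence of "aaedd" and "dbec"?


LCS of "aaedd" and "dbec"
DP table:
           d    b    e    c
      0    0    0    0    0
  a   0    0    0    0    0
  a   0    0    0    0    0
  e   0    0    0    1    1
  d   0    1    1    1    1
  d   0    1    1    1    1
LCS length = dp[5][4] = 1

1


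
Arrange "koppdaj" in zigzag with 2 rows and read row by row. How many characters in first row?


Zigzag "koppdaj" into 2 rows:
Placing characters:
  'k' => row 0
  'o' => row 1
  'p' => row 0
  'p' => row 1
  'd' => row 0
  'a' => row 1
  'j' => row 0
Rows:
  Row 0: "kpdj"
  Row 1: "opa"
First row length: 4

4


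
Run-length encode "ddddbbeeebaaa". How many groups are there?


Input: ddddbbeeebaaa
Scanning for consecutive runs:
  Group 1: 'd' x 4 (positions 0-3)
  Group 2: 'b' x 2 (positions 4-5)
  Group 3: 'e' x 3 (positions 6-8)
  Group 4: 'b' x 1 (positions 9-9)
  Group 5: 'a' x 3 (positions 10-12)
Total groups: 5

5


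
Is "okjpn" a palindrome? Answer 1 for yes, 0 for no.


Input: okjpn
Reversed: npjko
  Compare pos 0 ('o') with pos 4 ('n'): MISMATCH
  Compare pos 1 ('k') with pos 3 ('p'): MISMATCH
Result: not a palindrome

0


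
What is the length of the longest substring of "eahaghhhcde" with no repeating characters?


Input: "eahaghhhcde"
Sliding window (track last position of each char):
  Position 0 ('e'): window [0,0] length 1 -- new best
  Position 1 ('a'): window [0,1] length 2 -- new best
  Position 2 ('h'): window [0,2] length 3 -- new best
  Position 3 ('a'): repeat (last at 1), move window start to 2
  Position 3 ('a'): window [2,3] length 2
  Position 4 ('g'): window [2,4] length 3
  Position 5 ('h'): repeat (last at 2), move window start to 3
  Position 5 ('h'): window [3,5] length 3
  Position 6 ('h'): repeat (last at 5), move window start to 6
  Position 6 ('h'): window [6,6] length 1
  Position 7 ('h'): repeat (last at 6), move window start to 7
  Position 7 ('h'): window [7,7] length 1
  Position 8 ('c'): window [7,8] length 2
  Position 9 ('d'): window [7,9] length 3
  Position 10 ('e'): window [7,10] length 4 -- new best
Longest substring with no repeats: "hcde" with length 4

4


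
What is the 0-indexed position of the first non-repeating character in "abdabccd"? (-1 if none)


Input: abdabccd
Character frequencies:
  'a': 2
  'b': 2
  'c': 2
  'd': 2
Scanning left to right for freq == 1:
  Position 0 ('a'): freq=2, skip
  Position 1 ('b'): freq=2, skip
  Position 2 ('d'): freq=2, skip
  Position 3 ('a'): freq=2, skip
  Position 4 ('b'): freq=2, skip
  Position 5 ('c'): freq=2, skip
  Position 6 ('c'): freq=2, skip
  Position 7 ('d'): freq=2, skip
  No unique character found => answer = -1

-1


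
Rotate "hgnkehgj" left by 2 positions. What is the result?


Input: "hgnkehgj", rotate left by 2
First 2 characters: "hg"
Remaining characters: "nkehgj"
Concatenate remaining + first: "nkehgj" + "hg" = "nkehgjhg"

nkehgjhg


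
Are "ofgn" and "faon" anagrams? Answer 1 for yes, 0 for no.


Strings: "ofgn", "faon"
Sorted first:  fgno
Sorted second: afno
Differ at position 0: 'f' vs 'a' => not anagrams

0


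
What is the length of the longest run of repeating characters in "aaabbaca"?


Input: "aaabbaca"
Scanning for longest run:
  Position 1 ('a'): continues run of 'a', length=2
  Position 2 ('a'): continues run of 'a', length=3
  Position 3 ('b'): new char, reset run to 1
  Position 4 ('b'): continues run of 'b', length=2
  Position 5 ('a'): new char, reset run to 1
  Position 6 ('c'): new char, reset run to 1
  Position 7 ('a'): new char, reset run to 1
Longest run: 'a' with length 3

3


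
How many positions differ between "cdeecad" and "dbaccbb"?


Comparing "cdeecad" and "dbaccbb" position by position:
  Position 0: 'c' vs 'd' => DIFFER
  Position 1: 'd' vs 'b' => DIFFER
  Position 2: 'e' vs 'a' => DIFFER
  Position 3: 'e' vs 'c' => DIFFER
  Position 4: 'c' vs 'c' => same
  Position 5: 'a' vs 'b' => DIFFER
  Position 6: 'd' vs 'b' => DIFFER
Positions that differ: 6

6


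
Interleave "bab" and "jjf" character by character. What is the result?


Interleaving "bab" and "jjf":
  Position 0: 'b' from first, 'j' from second => "bj"
  Position 1: 'a' from first, 'j' from second => "aj"
  Position 2: 'b' from first, 'f' from second => "bf"
Result: bjajbf

bjajbf


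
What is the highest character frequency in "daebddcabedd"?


Input: daebddcabedd
Character counts:
  'a': 2
  'b': 2
  'c': 1
  'd': 5
  'e': 2
Maximum frequency: 5

5


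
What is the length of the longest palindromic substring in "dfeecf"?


Input: "dfeecf"
Checking substrings for palindromes:
  [2:4] "ee" (len 2) => palindrome
Longest palindromic substring: "ee" with length 2

2
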